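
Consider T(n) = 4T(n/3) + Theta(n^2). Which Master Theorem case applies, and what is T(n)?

Master Theorem for T(n) = 4T(n/3) + O(n^2):

a = 4, b = 3, c = 2
log_b(a) = log_3(4) = 1.2619

Case 3: c = 2 > log_3(4) = 1.2619
T(n) = O(n^2) = O(n^2)

For T(n) = 4T(n/3) + O(n^2): log_3(4) = 1.2619. This is Case 3 of the Master Theorem (c > log_b(a), work dominated by root), giving O(n^2).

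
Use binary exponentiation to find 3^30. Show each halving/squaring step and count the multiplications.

Computing 3^30 by squaring (build up from 3^1; each line after the first costs one multiplication):

3^1 = 3
3^2 = (3^1)^2 = 3^2 = 9
3^3 = 3 * 3^2 = 3 * 9 = 27
3^6 = (3^3)^2 = 27^2 = 729
3^7 = 3 * 3^6 = 3 * 729 = 2187
3^14 = (3^7)^2 = 2187^2 = 4782969
3^15 = 3 * 3^14 = 3 * 4782969 = 14348907
3^30 = (3^15)^2 = 14348907^2 = 205891132094649

Result: 205891132094649
Multiplications needed: 7 (7 lines after 3^1)

3^30 = 205891132094649. Using exponentiation by squaring, this requires 7 multiplications. The key idea: if the exponent is even, square the half-power; if odd, multiply by the base once.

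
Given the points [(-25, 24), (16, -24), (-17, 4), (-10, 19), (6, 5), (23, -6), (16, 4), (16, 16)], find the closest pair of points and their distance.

Computing all pairwise distances among 8 points:

d((-25, 24), (16, -24)) = 63.1269
d((-25, 24), (-17, 4)) = 21.5407
d((-25, 24), (-10, 19)) = 15.8114
d((-25, 24), (6, 5)) = 36.3593
d((-25, 24), (23, -6)) = 56.6039
d((-25, 24), (16, 4)) = 45.618
d((-25, 24), (16, 16)) = 41.7732
d((16, -24), (-17, 4)) = 43.2782
d((16, -24), (-10, 19)) = 50.2494
d((16, -24), (6, 5)) = 30.6757
d((16, -24), (23, -6)) = 19.3132
d((16, -24), (16, 4)) = 28.0
d((16, -24), (16, 16)) = 40.0
d((-17, 4), (-10, 19)) = 16.5529
d((-17, 4), (6, 5)) = 23.0217
d((-17, 4), (23, -6)) = 41.2311
d((-17, 4), (16, 4)) = 33.0
d((-17, 4), (16, 16)) = 35.1141
d((-10, 19), (6, 5)) = 21.2603
d((-10, 19), (23, -6)) = 41.4005
d((-10, 19), (16, 4)) = 30.0167
d((-10, 19), (16, 16)) = 26.1725
d((6, 5), (23, -6)) = 20.2485
d((6, 5), (16, 4)) = 10.0499 <-- minimum
d((6, 5), (16, 16)) = 14.8661
d((23, -6), (16, 4)) = 12.2066
d((23, -6), (16, 16)) = 23.0868
d((16, 4), (16, 16)) = 12.0

Closest pair: (6, 5) and (16, 4) with distance 10.0499

The closest pair is (6, 5) and (16, 4) with Euclidean distance 10.0499. For 8 points, brute-force pairwise comparison is shown above. For large n, the divide-and-conquer algorithm (sort by x, recurse on halves, check the dividing strip) achieves O(n log n).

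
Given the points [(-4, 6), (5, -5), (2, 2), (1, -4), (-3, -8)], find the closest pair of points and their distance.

Computing all pairwise distances among 5 points:

d((-4, 6), (5, -5)) = 14.2127
d((-4, 6), (2, 2)) = 7.2111
d((-4, 6), (1, -4)) = 11.1803
d((-4, 6), (-3, -8)) = 14.0357
d((5, -5), (2, 2)) = 7.6158
d((5, -5), (1, -4)) = 4.1231 <-- minimum
d((5, -5), (-3, -8)) = 8.544
d((2, 2), (1, -4)) = 6.0828
d((2, 2), (-3, -8)) = 11.1803
d((1, -4), (-3, -8)) = 5.6569

Closest pair: (5, -5) and (1, -4) with distance 4.1231

The closest pair is (5, -5) and (1, -4) with Euclidean distance 4.1231. For 5 points, brute-force pairwise comparison is shown above. For large n, the divide-and-conquer algorithm (sort by x, recurse on halves, check the dividing strip) achieves O(n log n).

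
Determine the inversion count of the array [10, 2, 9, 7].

Finding inversions in [10, 2, 9, 7]:

(0, 1): arr[0]=10 > arr[1]=2
(0, 2): arr[0]=10 > arr[2]=9
(0, 3): arr[0]=10 > arr[3]=7
(2, 3): arr[2]=9 > arr[3]=7

Total inversions: 4

The array has 4 inversion(s): (0,1), (0,2), (0,3), (2,3). Each pair (i,j) satisfies i < j and arr[i] > arr[j].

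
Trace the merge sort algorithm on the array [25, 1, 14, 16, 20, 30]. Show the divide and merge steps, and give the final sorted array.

Merge sort trace:

Split: [25, 1, 14, 16, 20, 30] -> [25, 1, 14] and [16, 20, 30]
  Split: [25, 1, 14] -> [25] and [1, 14]
    Split: [1, 14] -> [1] and [14]
    Merge: [1] + [14] -> [1, 14]
  Merge: [25] + [1, 14] -> [1, 14, 25]
  Split: [16, 20, 30] -> [16] and [20, 30]
    Split: [20, 30] -> [20] and [30]
    Merge: [20] + [30] -> [20, 30]
  Merge: [16] + [20, 30] -> [16, 20, 30]
Merge: [1, 14, 25] + [16, 20, 30] -> [1, 14, 16, 20, 25, 30]

Final sorted array: [1, 14, 16, 20, 25, 30]

The merge sort proceeds by recursively splitting the array and merging sorted halves.
After all merges, the sorted array is [1, 14, 16, 20, 25, 30].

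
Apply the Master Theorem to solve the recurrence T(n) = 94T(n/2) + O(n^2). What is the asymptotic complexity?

Master Theorem for T(n) = 94T(n/2) + O(n^2):

a = 94, b = 2, c = 2
log_b(a) = log_2(94) = 6.5546

Case 1: c = 2 < log_2(94) = 6.5546
T(n) = O(n^(log_2 94))

For T(n) = 94T(n/2) + O(n^2): log_2(94) = 6.5546. This is Case 1 of the Master Theorem (c < log_b(a), work dominated by leaves), giving O(n^(log_2 94)).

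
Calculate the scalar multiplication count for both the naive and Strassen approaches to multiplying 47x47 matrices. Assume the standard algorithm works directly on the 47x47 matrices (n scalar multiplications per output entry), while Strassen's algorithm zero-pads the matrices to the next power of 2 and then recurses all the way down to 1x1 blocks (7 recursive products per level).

Matrix multiplication for 47x47 matrices:

Strassen's algorithm requires power-of-2 dimensions. Pad 47x47 to 64x64 (next power of 2).

Standard algorithm: 47^3 = 103823 multiplications
Strassen's algorithm: 7^(log2(64)) = 7^6 = 117649 multiplications
Difference: 103823 - 117649 = -13826 (Strassen uses MORE here due to padding overhead — for small or just-over-power-of-2 n, padding can outweigh the per-level savings)

Standard: 103823 multiplications (47^3). Strassen: 117649 multiplications (7^6, after padding to 64x64). Strassen reduces 8 recursive multiplications to 7 at each level.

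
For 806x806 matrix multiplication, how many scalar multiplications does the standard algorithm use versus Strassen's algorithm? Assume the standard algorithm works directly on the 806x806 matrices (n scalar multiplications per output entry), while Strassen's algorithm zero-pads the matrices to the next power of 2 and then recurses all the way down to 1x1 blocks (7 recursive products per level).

Matrix multiplication for 806x806 matrices:

Strassen's algorithm requires power-of-2 dimensions. Pad 806x806 to 1024x1024 (next power of 2).

Standard algorithm: 806^3 = 523606616 multiplications
Strassen's algorithm: 7^(log2(1024)) = 7^10 = 282475249 multiplications
Savings: 523606616 - 282475249 = 241131367 multiplications

Standard: 523606616 multiplications (806^3). Strassen: 282475249 multiplications (7^10, after padding to 1024x1024). Strassen reduces 8 recursive multiplications to 7 at each level.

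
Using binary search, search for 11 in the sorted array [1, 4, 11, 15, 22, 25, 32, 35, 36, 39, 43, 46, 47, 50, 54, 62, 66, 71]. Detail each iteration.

Binary search for 11 in [1, 4, 11, 15, 22, 25, 32, 35, 36, 39, 43, 46, 47, 50, 54, 62, 66, 71]:

lo=0, hi=17, mid=8, arr[mid]=36 -> 36 > 11, search left half
lo=0, hi=7, mid=3, arr[mid]=15 -> 15 > 11, search left half
lo=0, hi=2, mid=1, arr[mid]=4 -> 4 < 11, search right half
lo=2, hi=2, mid=2, arr[mid]=11 -> Found target at index 2!

Binary search finds 11 at index 2 after 4 comparisons. The search repeatedly halves the search space by comparing with the middle element.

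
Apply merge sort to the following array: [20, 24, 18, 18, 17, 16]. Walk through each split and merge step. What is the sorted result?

Merge sort trace:

Split: [20, 24, 18, 18, 17, 16] -> [20, 24, 18] and [18, 17, 16]
  Split: [20, 24, 18] -> [20] and [24, 18]
    Split: [24, 18] -> [24] and [18]
    Merge: [24] + [18] -> [18, 24]
  Merge: [20] + [18, 24] -> [18, 20, 24]
  Split: [18, 17, 16] -> [18] and [17, 16]
    Split: [17, 16] -> [17] and [16]
    Merge: [17] + [16] -> [16, 17]
  Merge: [18] + [16, 17] -> [16, 17, 18]
Merge: [18, 20, 24] + [16, 17, 18] -> [16, 17, 18, 18, 20, 24]

Final sorted array: [16, 17, 18, 18, 20, 24]

The merge sort proceeds by recursively splitting the array and merging sorted halves.
After all merges, the sorted array is [16, 17, 18, 18, 20, 24].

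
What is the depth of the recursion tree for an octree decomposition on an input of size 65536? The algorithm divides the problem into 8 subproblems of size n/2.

For divide and conquer with division factor 2:

Problem sizes at each level:
Level 0: 65536
Level 1: 32768
Level 2: 16384
Level 3: 8192
Level 4: 4096
Level 5: 2048
Level 6: 1024
Level 7: 512
Level 8: 256
Level 9: 128
Level 10: 64
Level 11: 32
Level 12: 16
Level 13: 8
Level 14: 4
Level 15: 2
Level 16: 1

The root is level 0 and the size-1 base case is level 16 (the tree spans levels 0 through 16, i.e. 17 levels counting the root), so the depth is the number of divisions: log_2(65536) = 16

The recursion tree depth is log_2(65536) = 16. At each level, the problem size is divided by 2, so it takes 16 divisions to reduce to a base case of size 1. The algorithm makes 8 recursive calls at each level.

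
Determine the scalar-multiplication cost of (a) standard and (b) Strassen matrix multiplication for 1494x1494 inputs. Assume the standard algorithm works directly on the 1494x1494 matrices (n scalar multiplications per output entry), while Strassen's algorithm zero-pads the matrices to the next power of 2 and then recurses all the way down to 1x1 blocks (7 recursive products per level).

Matrix multiplication for 1494x1494 matrices:

Strassen's algorithm requires power-of-2 dimensions. Pad 1494x1494 to 2048x2048 (next power of 2).

Standard algorithm: 1494^3 = 3334661784 multiplications
Strassen's algorithm: 7^(log2(2048)) = 7^11 = 1977326743 multiplications
Savings: 3334661784 - 1977326743 = 1357335041 multiplications

Standard: 3334661784 multiplications (1494^3). Strassen: 1977326743 multiplications (7^11, after padding to 2048x2048). Strassen reduces 8 recursive multiplications to 7 at each level.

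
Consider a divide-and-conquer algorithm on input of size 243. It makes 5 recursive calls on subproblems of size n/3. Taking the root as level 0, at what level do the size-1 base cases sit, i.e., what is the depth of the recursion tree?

For divide and conquer with division factor 3:

Problem sizes at each level:
Level 0: 243
Level 1: 81
Level 2: 27
Level 3: 9
Level 4: 3
Level 5: 1

The root is level 0 and the size-1 base case is level 5 (the tree spans levels 0 through 5, i.e. 6 levels counting the root), so the depth is the number of divisions: log_3(243) = 5

The recursion tree depth is log_3(243) = 5. At each level, the problem size is divided by 3, so it takes 5 divisions to reduce to a base case of size 1. The algorithm makes 5 recursive calls at each level.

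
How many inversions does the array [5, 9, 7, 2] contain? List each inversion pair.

Finding inversions in [5, 9, 7, 2]:

(0, 3): arr[0]=5 > arr[3]=2
(1, 2): arr[1]=9 > arr[2]=7
(1, 3): arr[1]=9 > arr[3]=2
(2, 3): arr[2]=7 > arr[3]=2

Total inversions: 4

The array has 4 inversion(s): (0,3), (1,2), (1,3), (2,3). Each pair (i,j) satisfies i < j and arr[i] > arr[j].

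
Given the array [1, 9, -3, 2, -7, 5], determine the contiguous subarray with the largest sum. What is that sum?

Using Kadane's algorithm on [1, 9, -3, 2, -7, 5]:

Scanning through the array:
Position 1 (value 9): max_ending_here = 10, max_so_far = 10
Position 2 (value -3): max_ending_here = 7, max_so_far = 10
Position 3 (value 2): max_ending_here = 9, max_so_far = 10
Position 4 (value -7): max_ending_here = 2, max_so_far = 10
Position 5 (value 5): max_ending_here = 7, max_so_far = 10

Maximum subarray: [1, 9]
Maximum sum: 10

The maximum subarray is [1, 9] with sum 10. This subarray runs from index 0 to index 1.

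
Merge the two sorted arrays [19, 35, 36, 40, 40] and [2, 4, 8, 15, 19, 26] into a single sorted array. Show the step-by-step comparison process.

Merging process:

Compare 19 vs 2: take 2 from right. Merged: [2]
Compare 19 vs 4: take 4 from right. Merged: [2, 4]
Compare 19 vs 8: take 8 from right. Merged: [2, 4, 8]
Compare 19 vs 15: take 15 from right. Merged: [2, 4, 8, 15]
Compare 19 vs 19: take 19 from left. Merged: [2, 4, 8, 15, 19]
Compare 35 vs 19: take 19 from right. Merged: [2, 4, 8, 15, 19, 19]
Compare 35 vs 26: take 26 from right. Merged: [2, 4, 8, 15, 19, 19, 26]
Append remaining from left: [35, 36, 40, 40]. Merged: [2, 4, 8, 15, 19, 19, 26, 35, 36, 40, 40]

Final merged array: [2, 4, 8, 15, 19, 19, 26, 35, 36, 40, 40]
Total comparisons: 7

The merged array is [2, 4, 8, 15, 19, 19, 26, 35, 36, 40, 40], requiring 7 comparisons. The merge step runs in O(n) time where n is the total number of elements.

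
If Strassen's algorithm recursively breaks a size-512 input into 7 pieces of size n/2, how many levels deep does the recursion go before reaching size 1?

For divide and conquer with division factor 2:

Problem sizes at each level:
Level 0: 512
Level 1: 256
Level 2: 128
Level 3: 64
Level 4: 32
Level 5: 16
Level 6: 8
Level 7: 4
Level 8: 2
Level 9: 1

The root is level 0 and the size-1 base case is level 9 (the tree spans levels 0 through 9, i.e. 10 levels counting the root), so the depth is the number of divisions: log_2(512) = 9

The recursion tree depth is log_2(512) = 9. At each level, the problem size is divided by 2, so it takes 9 divisions to reduce to a base case of size 1. The algorithm makes 7 recursive calls at each level.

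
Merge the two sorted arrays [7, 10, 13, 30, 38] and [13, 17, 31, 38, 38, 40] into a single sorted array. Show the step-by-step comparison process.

Merging process:

Compare 7 vs 13: take 7 from left. Merged: [7]
Compare 10 vs 13: take 10 from left. Merged: [7, 10]
Compare 13 vs 13: take 13 from left. Merged: [7, 10, 13]
Compare 30 vs 13: take 13 from right. Merged: [7, 10, 13, 13]
Compare 30 vs 17: take 17 from right. Merged: [7, 10, 13, 13, 17]
Compare 30 vs 31: take 30 from left. Merged: [7, 10, 13, 13, 17, 30]
Compare 38 vs 31: take 31 from right. Merged: [7, 10, 13, 13, 17, 30, 31]
Compare 38 vs 38: take 38 from left. Merged: [7, 10, 13, 13, 17, 30, 31, 38]
Append remaining from right: [38, 38, 40]. Merged: [7, 10, 13, 13, 17, 30, 31, 38, 38, 38, 40]

Final merged array: [7, 10, 13, 13, 17, 30, 31, 38, 38, 38, 40]
Total comparisons: 8

The merged array is [7, 10, 13, 13, 17, 30, 31, 38, 38, 38, 40], requiring 8 comparisons. The merge step runs in O(n) time where n is the total number of elements.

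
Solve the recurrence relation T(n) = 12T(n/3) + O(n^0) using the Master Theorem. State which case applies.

Master Theorem for T(n) = 12T(n/3) + O(n^0):

a = 12, b = 3, c = 0
log_b(a) = log_3(12) = 2.2619

Case 1: c = 0 < log_3(12) = 2.2619
T(n) = O(n^(log_3 12))

For T(n) = 12T(n/3) + O(n^0): log_3(12) = 2.2619. This is Case 1 of the Master Theorem (c < log_b(a), work dominated by leaves), giving O(n^(log_3 12)).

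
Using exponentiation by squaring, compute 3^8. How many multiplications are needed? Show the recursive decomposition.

Computing 3^8 by squaring (build up from 3^1; each line after the first costs one multiplication):

3^1 = 3
3^2 = (3^1)^2 = 3^2 = 9
3^4 = (3^2)^2 = 9^2 = 81
3^8 = (3^4)^2 = 81^2 = 6561

Result: 6561
Multiplications needed: 3 (3 lines after 3^1)

3^8 = 6561. Using exponentiation by squaring, this requires 3 multiplications. The key idea: if the exponent is even, square the half-power; if odd, multiply by the base once.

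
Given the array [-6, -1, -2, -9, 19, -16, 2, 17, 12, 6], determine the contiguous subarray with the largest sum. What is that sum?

Using Kadane's algorithm on [-6, -1, -2, -9, 19, -16, 2, 17, 12, 6]:

Scanning through the array:
Position 1 (value -1): max_ending_here = -1, max_so_far = -1
Position 2 (value -2): max_ending_here = -2, max_so_far = -1
Position 3 (value -9): max_ending_here = -9, max_so_far = -1
Position 4 (value 19): max_ending_here = 19, max_so_far = 19
Position 5 (value -16): max_ending_here = 3, max_so_far = 19
Position 6 (value 2): max_ending_here = 5, max_so_far = 19
Position 7 (value 17): max_ending_here = 22, max_so_far = 22
Position 8 (value 12): max_ending_here = 34, max_so_far = 34
Position 9 (value 6): max_ending_here = 40, max_so_far = 40

Maximum subarray: [19, -16, 2, 17, 12, 6]
Maximum sum: 40

The maximum subarray is [19, -16, 2, 17, 12, 6] with sum 40. This subarray runs from index 4 to index 9.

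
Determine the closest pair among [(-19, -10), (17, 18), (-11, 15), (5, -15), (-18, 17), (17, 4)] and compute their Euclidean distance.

Computing all pairwise distances among 6 points:

d((-19, -10), (17, 18)) = 45.607
d((-19, -10), (-11, 15)) = 26.2488
d((-19, -10), (5, -15)) = 24.5153
d((-19, -10), (-18, 17)) = 27.0185
d((-19, -10), (17, 4)) = 38.6264
d((17, 18), (-11, 15)) = 28.1603
d((17, 18), (5, -15)) = 35.1141
d((17, 18), (-18, 17)) = 35.0143
d((17, 18), (17, 4)) = 14.0
d((-11, 15), (5, -15)) = 34.0
d((-11, 15), (-18, 17)) = 7.2801 <-- minimum
d((-11, 15), (17, 4)) = 30.0832
d((5, -15), (-18, 17)) = 39.4081
d((5, -15), (17, 4)) = 22.4722
d((-18, 17), (17, 4)) = 37.3363

Closest pair: (-11, 15) and (-18, 17) with distance 7.2801

The closest pair is (-11, 15) and (-18, 17) with Euclidean distance 7.2801. For 6 points, brute-force pairwise comparison is shown above. For large n, the divide-and-conquer algorithm (sort by x, recurse on halves, check the dividing strip) achieves O(n log n).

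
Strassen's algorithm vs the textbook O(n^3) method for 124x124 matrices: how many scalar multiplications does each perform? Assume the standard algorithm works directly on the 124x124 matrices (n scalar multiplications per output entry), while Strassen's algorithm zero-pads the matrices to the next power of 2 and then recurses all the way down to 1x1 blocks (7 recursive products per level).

Matrix multiplication for 124x124 matrices:

Strassen's algorithm requires power-of-2 dimensions. Pad 124x124 to 128x128 (next power of 2).

Standard algorithm: 124^3 = 1906624 multiplications
Strassen's algorithm: 7^(log2(128)) = 7^7 = 823543 multiplications
Savings: 1906624 - 823543 = 1083081 multiplications

Standard: 1906624 multiplications (124^3). Strassen: 823543 multiplications (7^7, after padding to 128x128). Strassen reduces 8 recursive multiplications to 7 at each level.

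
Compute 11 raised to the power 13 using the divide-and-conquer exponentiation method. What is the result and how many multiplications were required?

Computing 11^13 by squaring (build up from 11^1; each line after the first costs one multiplication):

11^1 = 11
11^2 = (11^1)^2 = 11^2 = 121
11^3 = 11 * 11^2 = 11 * 121 = 1331
11^6 = (11^3)^2 = 1331^2 = 1771561
11^12 = (11^6)^2 = 1771561^2 = 3138428376721
11^13 = 11 * 11^12 = 11 * 3138428376721 = 34522712143931

Result: 34522712143931
Multiplications needed: 5 (5 lines after 11^1)

11^13 = 34522712143931. Using exponentiation by squaring, this requires 5 multiplications. The key idea: if the exponent is even, square the half-power; if odd, multiply by the base once.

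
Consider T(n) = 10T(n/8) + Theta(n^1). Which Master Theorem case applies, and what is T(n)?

Master Theorem for T(n) = 10T(n/8) + O(n^1):

a = 10, b = 8, c = 1
log_b(a) = log_8(10) = 1.1073

Case 1: c = 1 < log_8(10) = 1.1073
T(n) = O(n^(log_8 10))

For T(n) = 10T(n/8) + O(n^1): log_8(10) = 1.1073. This is Case 1 of the Master Theorem (c < log_b(a), work dominated by leaves), giving O(n^(log_8 10)).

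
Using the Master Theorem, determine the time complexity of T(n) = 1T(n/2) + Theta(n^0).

Master Theorem for T(n) = 1T(n/2) + O(n^0):

a = 1, b = 2, c = 0
log_b(a) = log_2(1) = 0.0000

Case 2: c = 0 = log_2(1) = 0.0000
T(n) = O(n^0 log n) = O(log n)

For T(n) = 1T(n/2) + O(n^0): log_2(1) = 0.0000. This is Case 2 of the Master Theorem (c = log_b(a), equal work at all levels), giving O(log n).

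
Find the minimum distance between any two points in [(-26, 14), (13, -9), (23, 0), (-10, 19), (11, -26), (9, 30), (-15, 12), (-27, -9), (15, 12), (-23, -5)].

Computing all pairwise distances among 10 points:

d((-26, 14), (13, -9)) = 45.2769
d((-26, 14), (23, 0)) = 50.9608
d((-26, 14), (-10, 19)) = 16.7631
d((-26, 14), (11, -26)) = 54.4885
d((-26, 14), (9, 30)) = 38.4838
d((-26, 14), (-15, 12)) = 11.1803
d((-26, 14), (-27, -9)) = 23.0217
d((-26, 14), (15, 12)) = 41.0488
d((-26, 14), (-23, -5)) = 19.2354
d((13, -9), (23, 0)) = 13.4536
d((13, -9), (-10, 19)) = 36.2353
d((13, -9), (11, -26)) = 17.1172
d((13, -9), (9, 30)) = 39.2046
d((13, -9), (-15, 12)) = 35.0
d((13, -9), (-27, -9)) = 40.0
d((13, -9), (15, 12)) = 21.095
d((13, -9), (-23, -5)) = 36.2215
d((23, 0), (-10, 19)) = 38.0789
d((23, 0), (11, -26)) = 28.6356
d((23, 0), (9, 30)) = 33.1059
d((23, 0), (-15, 12)) = 39.8497
d((23, 0), (-27, -9)) = 50.8035
d((23, 0), (15, 12)) = 14.4222
d((23, 0), (-23, -5)) = 46.2709
d((-10, 19), (11, -26)) = 49.6588
d((-10, 19), (9, 30)) = 21.9545
d((-10, 19), (-15, 12)) = 8.6023
d((-10, 19), (-27, -9)) = 32.7567
d((-10, 19), (15, 12)) = 25.9615
d((-10, 19), (-23, -5)) = 27.2947
d((11, -26), (9, 30)) = 56.0357
d((11, -26), (-15, 12)) = 46.0435
d((11, -26), (-27, -9)) = 41.6293
d((11, -26), (15, 12)) = 38.2099
d((11, -26), (-23, -5)) = 39.9625
d((9, 30), (-15, 12)) = 30.0
d((9, 30), (-27, -9)) = 53.0754
d((9, 30), (15, 12)) = 18.9737
d((9, 30), (-23, -5)) = 47.4236
d((-15, 12), (-27, -9)) = 24.1868
d((-15, 12), (15, 12)) = 30.0
d((-15, 12), (-23, -5)) = 18.7883
d((-27, -9), (15, 12)) = 46.9574
d((-27, -9), (-23, -5)) = 5.6569 <-- minimum
d((15, 12), (-23, -5)) = 41.6293

Closest pair: (-27, -9) and (-23, -5) with distance 5.6569

The closest pair is (-27, -9) and (-23, -5) with Euclidean distance 5.6569. For 10 points, brute-force pairwise comparison is shown above. For large n, the divide-and-conquer algorithm (sort by x, recurse on halves, check the dividing strip) achieves O(n log n).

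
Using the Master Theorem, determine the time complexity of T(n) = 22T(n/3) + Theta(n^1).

Master Theorem for T(n) = 22T(n/3) + O(n^1):

a = 22, b = 3, c = 1
log_b(a) = log_3(22) = 2.8136

Case 1: c = 1 < log_3(22) = 2.8136
T(n) = O(n^(log_3 22))

For T(n) = 22T(n/3) + O(n^1): log_3(22) = 2.8136. This is Case 1 of the Master Theorem (c < log_b(a), work dominated by leaves), giving O(n^(log_3 22)).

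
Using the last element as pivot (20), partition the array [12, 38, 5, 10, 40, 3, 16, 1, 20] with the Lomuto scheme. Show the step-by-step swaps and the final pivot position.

Lomuto partition with pivot = 20:

Initial array: [12, 38, 5, 10, 40, 3, 16, 1, 20]

arr[0]=12 <= 20: swap with position 0, array becomes [12, 38, 5, 10, 40, 3, 16, 1, 20]
arr[1]=38 > 20: no swap
arr[2]=5 <= 20: swap with position 1, array becomes [12, 5, 38, 10, 40, 3, 16, 1, 20]
arr[3]=10 <= 20: swap with position 2, array becomes [12, 5, 10, 38, 40, 3, 16, 1, 20]
arr[4]=40 > 20: no swap
arr[5]=3 <= 20: swap with position 3, array becomes [12, 5, 10, 3, 40, 38, 16, 1, 20]
arr[6]=16 <= 20: swap with position 4, array becomes [12, 5, 10, 3, 16, 38, 40, 1, 20]
arr[7]=1 <= 20: swap with position 5, array becomes [12, 5, 10, 3, 16, 1, 40, 38, 20]

Place pivot at position 6: [12, 5, 10, 3, 16, 1, 20, 38, 40]
Pivot position: 6

After partitioning with pivot 20, the array becomes [12, 5, 10, 3, 16, 1, 20, 38, 40]. The pivot is placed at index 6. All elements to the left of the pivot are <= 20, and all elements to the right are > 20.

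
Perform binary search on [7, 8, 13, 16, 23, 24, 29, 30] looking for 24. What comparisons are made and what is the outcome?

Binary search for 24 in [7, 8, 13, 16, 23, 24, 29, 30]:

lo=0, hi=7, mid=3, arr[mid]=16 -> 16 < 24, search right half
lo=4, hi=7, mid=5, arr[mid]=24 -> Found target at index 5!

Binary search finds 24 at index 5 after 2 comparisons. The search repeatedly halves the search space by comparing with the middle element.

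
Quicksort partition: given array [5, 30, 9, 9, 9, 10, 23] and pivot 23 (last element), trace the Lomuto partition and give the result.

Lomuto partition with pivot = 23:

Initial array: [5, 30, 9, 9, 9, 10, 23]

arr[0]=5 <= 23: swap with position 0, array becomes [5, 30, 9, 9, 9, 10, 23]
arr[1]=30 > 23: no swap
arr[2]=9 <= 23: swap with position 1, array becomes [5, 9, 30, 9, 9, 10, 23]
arr[3]=9 <= 23: swap with position 2, array becomes [5, 9, 9, 30, 9, 10, 23]
arr[4]=9 <= 23: swap with position 3, array becomes [5, 9, 9, 9, 30, 10, 23]
arr[5]=10 <= 23: swap with position 4, array becomes [5, 9, 9, 9, 10, 30, 23]

Place pivot at position 5: [5, 9, 9, 9, 10, 23, 30]
Pivot position: 5

After partitioning with pivot 23, the array becomes [5, 9, 9, 9, 10, 23, 30]. The pivot is placed at index 5. All elements to the left of the pivot are <= 23, and all elements to the right are > 23.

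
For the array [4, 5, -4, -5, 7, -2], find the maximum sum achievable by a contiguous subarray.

Using Kadane's algorithm on [4, 5, -4, -5, 7, -2]:

Scanning through the array:
Position 1 (value 5): max_ending_here = 9, max_so_far = 9
Position 2 (value -4): max_ending_here = 5, max_so_far = 9
Position 3 (value -5): max_ending_here = 0, max_so_far = 9
Position 4 (value 7): max_ending_here = 7, max_so_far = 9
Position 5 (value -2): max_ending_here = 5, max_so_far = 9

Maximum subarray: [4, 5]
Maximum sum: 9

The maximum subarray is [4, 5] with sum 9. This subarray runs from index 0 to index 1.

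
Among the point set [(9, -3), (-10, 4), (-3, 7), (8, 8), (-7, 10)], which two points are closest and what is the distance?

Computing all pairwise distances among 5 points:

d((9, -3), (-10, 4)) = 20.2485
d((9, -3), (-3, 7)) = 15.6205
d((9, -3), (8, 8)) = 11.0454
d((9, -3), (-7, 10)) = 20.6155
d((-10, 4), (-3, 7)) = 7.6158
d((-10, 4), (8, 8)) = 18.4391
d((-10, 4), (-7, 10)) = 6.7082
d((-3, 7), (8, 8)) = 11.0454
d((-3, 7), (-7, 10)) = 5.0 <-- minimum
d((8, 8), (-7, 10)) = 15.1327

Closest pair: (-3, 7) and (-7, 10) with distance 5.0

The closest pair is (-3, 7) and (-7, 10) with Euclidean distance 5.0. For 5 points, brute-force pairwise comparison is shown above. For large n, the divide-and-conquer algorithm (sort by x, recurse on halves, check the dividing strip) achieves O(n log n).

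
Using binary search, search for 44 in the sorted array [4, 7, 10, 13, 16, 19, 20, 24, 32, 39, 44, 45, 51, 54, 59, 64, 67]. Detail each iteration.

Binary search for 44 in [4, 7, 10, 13, 16, 19, 20, 24, 32, 39, 44, 45, 51, 54, 59, 64, 67]:

lo=0, hi=16, mid=8, arr[mid]=32 -> 32 < 44, search right half
lo=9, hi=16, mid=12, arr[mid]=51 -> 51 > 44, search left half
lo=9, hi=11, mid=10, arr[mid]=44 -> Found target at index 10!

Binary search finds 44 at index 10 after 3 comparisons. The search repeatedly halves the search space by comparing with the middle element.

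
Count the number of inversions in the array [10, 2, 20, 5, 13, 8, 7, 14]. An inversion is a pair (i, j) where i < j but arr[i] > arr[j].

Finding inversions in [10, 2, 20, 5, 13, 8, 7, 14]:

(0, 1): arr[0]=10 > arr[1]=2
(0, 3): arr[0]=10 > arr[3]=5
(0, 5): arr[0]=10 > arr[5]=8
(0, 6): arr[0]=10 > arr[6]=7
(2, 3): arr[2]=20 > arr[3]=5
(2, 4): arr[2]=20 > arr[4]=13
(2, 5): arr[2]=20 > arr[5]=8
(2, 6): arr[2]=20 > arr[6]=7
(2, 7): arr[2]=20 > arr[7]=14
(4, 5): arr[4]=13 > arr[5]=8
(4, 6): arr[4]=13 > arr[6]=7
(5, 6): arr[5]=8 > arr[6]=7

Total inversions: 12

The array has 12 inversion(s): (0,1), (0,3), (0,5), (0,6), (2,3), (2,4), (2,5), (2,6), (2,7), (4,5), (4,6), (5,6). Each pair (i,j) satisfies i < j and arr[i] > arr[j].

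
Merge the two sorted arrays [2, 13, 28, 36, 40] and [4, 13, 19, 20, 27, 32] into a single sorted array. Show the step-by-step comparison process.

Merging process:

Compare 2 vs 4: take 2 from left. Merged: [2]
Compare 13 vs 4: take 4 from right. Merged: [2, 4]
Compare 13 vs 13: take 13 from left. Merged: [2, 4, 13]
Compare 28 vs 13: take 13 from right. Merged: [2, 4, 13, 13]
Compare 28 vs 19: take 19 from right. Merged: [2, 4, 13, 13, 19]
Compare 28 vs 20: take 20 from right. Merged: [2, 4, 13, 13, 19, 20]
Compare 28 vs 27: take 27 from right. Merged: [2, 4, 13, 13, 19, 20, 27]
Compare 28 vs 32: take 28 from left. Merged: [2, 4, 13, 13, 19, 20, 27, 28]
Compare 36 vs 32: take 32 from right. Merged: [2, 4, 13, 13, 19, 20, 27, 28, 32]
Append remaining from left: [36, 40]. Merged: [2, 4, 13, 13, 19, 20, 27, 28, 32, 36, 40]

Final merged array: [2, 4, 13, 13, 19, 20, 27, 28, 32, 36, 40]
Total comparisons: 9

The merged array is [2, 4, 13, 13, 19, 20, 27, 28, 32, 36, 40], requiring 9 comparisons. The merge step runs in O(n) time where n is the total number of elements.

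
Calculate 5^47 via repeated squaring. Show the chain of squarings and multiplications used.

Computing 5^47 by squaring (build up from 5^1; each line after the first costs one multiplication):

5^1 = 5
5^2 = (5^1)^2 = 5^2 = 25
5^4 = (5^2)^2 = 25^2 = 625
5^5 = 5 * 5^4 = 5 * 625 = 3125
5^10 = (5^5)^2 = 3125^2 = 9765625
5^11 = 5 * 5^10 = 5 * 9765625 = 48828125
5^22 = (5^11)^2 = 48828125^2 = 2384185791015625
5^23 = 5 * 5^22 = 5 * 2384185791015625 = 11920928955078125
5^46 = (5^23)^2 = 11920928955078125^2 = 142108547152020037174224853515625
5^47 = 5 * 5^46 = 5 * 142108547152020037174224853515625 = 710542735760100185871124267578125

Result: 710542735760100185871124267578125
Multiplications needed: 9 (9 lines after 5^1)

5^47 = 710542735760100185871124267578125. Using exponentiation by squaring, this requires 9 multiplications. The key idea: if the exponent is even, square the half-power; if odd, multiply by the base once.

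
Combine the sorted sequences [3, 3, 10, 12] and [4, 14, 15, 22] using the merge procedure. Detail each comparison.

Merging process:

Compare 3 vs 4: take 3 from left. Merged: [3]
Compare 3 vs 4: take 3 from left. Merged: [3, 3]
Compare 10 vs 4: take 4 from right. Merged: [3, 3, 4]
Compare 10 vs 14: take 10 from left. Merged: [3, 3, 4, 10]
Compare 12 vs 14: take 12 from left. Merged: [3, 3, 4, 10, 12]
Append remaining from right: [14, 15, 22]. Merged: [3, 3, 4, 10, 12, 14, 15, 22]

Final merged array: [3, 3, 4, 10, 12, 14, 15, 22]
Total comparisons: 5

The merged array is [3, 3, 4, 10, 12, 14, 15, 22], requiring 5 comparisons. The merge step runs in O(n) time where n is the total number of elements.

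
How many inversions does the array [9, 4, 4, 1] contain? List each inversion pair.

Finding inversions in [9, 4, 4, 1]:

(0, 1): arr[0]=9 > arr[1]=4
(0, 2): arr[0]=9 > arr[2]=4
(0, 3): arr[0]=9 > arr[3]=1
(1, 3): arr[1]=4 > arr[3]=1
(2, 3): arr[2]=4 > arr[3]=1

Total inversions: 5

The array has 5 inversion(s): (0,1), (0,2), (0,3), (1,3), (2,3). Each pair (i,j) satisfies i < j and arr[i] > arr[j].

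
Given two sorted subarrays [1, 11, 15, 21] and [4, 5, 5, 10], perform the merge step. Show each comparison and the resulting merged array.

Merging process:

Compare 1 vs 4: take 1 from left. Merged: [1]
Compare 11 vs 4: take 4 from right. Merged: [1, 4]
Compare 11 vs 5: take 5 from right. Merged: [1, 4, 5]
Compare 11 vs 5: take 5 from right. Merged: [1, 4, 5, 5]
Compare 11 vs 10: take 10 from right. Merged: [1, 4, 5, 5, 10]
Append remaining from left: [11, 15, 21]. Merged: [1, 4, 5, 5, 10, 11, 15, 21]

Final merged array: [1, 4, 5, 5, 10, 11, 15, 21]
Total comparisons: 5

The merged array is [1, 4, 5, 5, 10, 11, 15, 21], requiring 5 comparisons. The merge step runs in O(n) time where n is the total number of elements.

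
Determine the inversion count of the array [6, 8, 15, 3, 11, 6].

Finding inversions in [6, 8, 15, 3, 11, 6]:

(0, 3): arr[0]=6 > arr[3]=3
(1, 3): arr[1]=8 > arr[3]=3
(1, 5): arr[1]=8 > arr[5]=6
(2, 3): arr[2]=15 > arr[3]=3
(2, 4): arr[2]=15 > arr[4]=11
(2, 5): arr[2]=15 > arr[5]=6
(4, 5): arr[4]=11 > arr[5]=6

Total inversions: 7

The array has 7 inversion(s): (0,3), (1,3), (1,5), (2,3), (2,4), (2,5), (4,5). Each pair (i,j) satisfies i < j and arr[i] > arr[j].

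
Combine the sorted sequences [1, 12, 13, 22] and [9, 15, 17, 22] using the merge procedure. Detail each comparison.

Merging process:

Compare 1 vs 9: take 1 from left. Merged: [1]
Compare 12 vs 9: take 9 from right. Merged: [1, 9]
Compare 12 vs 15: take 12 from left. Merged: [1, 9, 12]
Compare 13 vs 15: take 13 from left. Merged: [1, 9, 12, 13]
Compare 22 vs 15: take 15 from right. Merged: [1, 9, 12, 13, 15]
Compare 22 vs 17: take 17 from right. Merged: [1, 9, 12, 13, 15, 17]
Compare 22 vs 22: take 22 from left. Merged: [1, 9, 12, 13, 15, 17, 22]
Append remaining from right: [22]. Merged: [1, 9, 12, 13, 15, 17, 22, 22]

Final merged array: [1, 9, 12, 13, 15, 17, 22, 22]
Total comparisons: 7

The merged array is [1, 9, 12, 13, 15, 17, 22, 22], requiring 7 comparisons. The merge step runs in O(n) time where n is the total number of elements.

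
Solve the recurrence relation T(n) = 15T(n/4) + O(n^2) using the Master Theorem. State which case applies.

Master Theorem for T(n) = 15T(n/4) + O(n^2):

a = 15, b = 4, c = 2
log_b(a) = log_4(15) = 1.9534

Case 3: c = 2 > log_4(15) = 1.9534
T(n) = O(n^2) = O(n^2)

For T(n) = 15T(n/4) + O(n^2): log_4(15) = 1.9534. This is Case 3 of the Master Theorem (c > log_b(a), work dominated by root), giving O(n^2).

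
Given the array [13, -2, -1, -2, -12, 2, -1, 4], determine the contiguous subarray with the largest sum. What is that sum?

Using Kadane's algorithm on [13, -2, -1, -2, -12, 2, -1, 4]:

Scanning through the array:
Position 1 (value -2): max_ending_here = 11, max_so_far = 13
Position 2 (value -1): max_ending_here = 10, max_so_far = 13
Position 3 (value -2): max_ending_here = 8, max_so_far = 13
Position 4 (value -12): max_ending_here = -4, max_so_far = 13
Position 5 (value 2): max_ending_here = 2, max_so_far = 13
Position 6 (value -1): max_ending_here = 1, max_so_far = 13
Position 7 (value 4): max_ending_here = 5, max_so_far = 13

Maximum subarray: [13]
Maximum sum: 13

The maximum subarray is [13] with sum 13. This subarray runs from index 0 to index 0.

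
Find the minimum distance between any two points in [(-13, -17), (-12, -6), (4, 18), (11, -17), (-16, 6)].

Computing all pairwise distances among 5 points:

d((-13, -17), (-12, -6)) = 11.0454 <-- minimum
d((-13, -17), (4, 18)) = 38.9102
d((-13, -17), (11, -17)) = 24.0
d((-13, -17), (-16, 6)) = 23.1948
d((-12, -6), (4, 18)) = 28.8444
d((-12, -6), (11, -17)) = 25.4951
d((-12, -6), (-16, 6)) = 12.6491
d((4, 18), (11, -17)) = 35.6931
d((4, 18), (-16, 6)) = 23.3238
d((11, -17), (-16, 6)) = 35.4683

Closest pair: (-13, -17) and (-12, -6) with distance 11.0454

The closest pair is (-13, -17) and (-12, -6) with Euclidean distance 11.0454. For 5 points, brute-force pairwise comparison is shown above. For large n, the divide-and-conquer algorithm (sort by x, recurse on halves, check the dividing strip) achieves O(n log n).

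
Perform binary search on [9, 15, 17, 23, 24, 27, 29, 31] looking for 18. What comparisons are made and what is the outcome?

Binary search for 18 in [9, 15, 17, 23, 24, 27, 29, 31]:

lo=0, hi=7, mid=3, arr[mid]=23 -> 23 > 18, search left half
lo=0, hi=2, mid=1, arr[mid]=15 -> 15 < 18, search right half
lo=2, hi=2, mid=2, arr[mid]=17 -> 17 < 18, search right half
lo=3 > hi=2, target 18 not found

Binary search determines that 18 is not in the array after 3 comparisons. The search space was exhausted without finding the target.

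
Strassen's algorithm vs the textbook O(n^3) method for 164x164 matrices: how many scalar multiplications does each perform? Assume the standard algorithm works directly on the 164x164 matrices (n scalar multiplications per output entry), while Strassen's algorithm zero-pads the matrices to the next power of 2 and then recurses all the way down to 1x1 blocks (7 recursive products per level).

Matrix multiplication for 164x164 matrices:

Strassen's algorithm requires power-of-2 dimensions. Pad 164x164 to 256x256 (next power of 2).

Standard algorithm: 164^3 = 4410944 multiplications
Strassen's algorithm: 7^(log2(256)) = 7^8 = 5764801 multiplications
Difference: 4410944 - 5764801 = -1353857 (Strassen uses MORE here due to padding overhead — for small or just-over-power-of-2 n, padding can outweigh the per-level savings)

Standard: 4410944 multiplications (164^3). Strassen: 5764801 multiplications (7^8, after padding to 256x256). Strassen reduces 8 recursive multiplications to 7 at each level.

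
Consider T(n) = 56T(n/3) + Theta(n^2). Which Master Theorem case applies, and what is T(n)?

Master Theorem for T(n) = 56T(n/3) + O(n^2):

a = 56, b = 3, c = 2
log_b(a) = log_3(56) = 3.6640

Case 1: c = 2 < log_3(56) = 3.6640
T(n) = O(n^(log_3 56))

For T(n) = 56T(n/3) + O(n^2): log_3(56) = 3.6640. This is Case 1 of the Master Theorem (c < log_b(a), work dominated by leaves), giving O(n^(log_3 56)).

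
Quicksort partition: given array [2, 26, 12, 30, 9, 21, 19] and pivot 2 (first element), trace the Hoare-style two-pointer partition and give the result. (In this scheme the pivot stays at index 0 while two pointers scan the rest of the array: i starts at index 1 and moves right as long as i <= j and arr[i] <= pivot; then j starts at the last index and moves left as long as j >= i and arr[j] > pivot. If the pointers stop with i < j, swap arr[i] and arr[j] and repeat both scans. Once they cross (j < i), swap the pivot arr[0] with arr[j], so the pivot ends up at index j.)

Hoare-style two-pointer partition with pivot = 2:

Initial array: [2, 26, 12, 30, 9, 21, 19]

Pointers start at i = 1, j = 6.
i ends at 1, j ends at 0: the pointers have crossed (j < i), so scanning stops.

j = 0, so swapping arr[0] with arr[j] leaves the pivot at position 0: [2, 26, 12, 30, 9, 21, 19]
Pivot position: 0

After partitioning with pivot 2, the array becomes [2, 26, 12, 30, 9, 21, 19]. The pivot is placed at index 0. All elements to the left of the pivot are <= 2, and all elements to the right are > 2.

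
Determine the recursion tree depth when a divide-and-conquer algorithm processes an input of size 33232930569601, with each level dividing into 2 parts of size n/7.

For divide and conquer with division factor 7:

Problem sizes at each level:
Level 0: 33232930569601
Level 1: 4747561509943
Level 2: 678223072849
Level 3: 96889010407
Level 4: 13841287201
Level 5: 1977326743
Level 6: 282475249
Level 7: 40353607
Level 8: 5764801
Level 9: 823543
Level 10: 117649
Level 11: 16807
Level 12: 2401
Level 13: 343
Level 14: 49
Level 15: 7
Level 16: 1

The root is level 0 and the size-1 base case is level 16 (the tree spans levels 0 through 16, i.e. 17 levels counting the root), so the depth is the number of divisions: log_7(33232930569601) = 16

The recursion tree depth is log_7(33232930569601) = 16. At each level, the problem size is divided by 7, so it takes 16 divisions to reduce to a base case of size 1. The algorithm makes 2 recursive calls at each level.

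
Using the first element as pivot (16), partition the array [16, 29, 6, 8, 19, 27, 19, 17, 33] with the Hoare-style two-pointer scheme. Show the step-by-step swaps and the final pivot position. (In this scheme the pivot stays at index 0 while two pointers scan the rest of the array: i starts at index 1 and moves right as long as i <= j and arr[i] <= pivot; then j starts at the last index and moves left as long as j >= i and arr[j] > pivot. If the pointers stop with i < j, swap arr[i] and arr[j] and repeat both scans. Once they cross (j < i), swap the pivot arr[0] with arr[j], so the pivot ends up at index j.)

Hoare-style two-pointer partition with pivot = 16:

Initial array: [16, 29, 6, 8, 19, 27, 19, 17, 33]

Pointers start at i = 1, j = 8.
i stops at index 1 (arr[1]=29 > 16), j stops at index 3 (arr[3]=8 <= 16): swap arr[1] and arr[3], array becomes [16, 8, 6, 29, 19, 27, 19, 17, 33]
i ends at 3, j ends at 2: the pointers have crossed (j < i), so scanning stops.

Swap pivot arr[0] with arr[2] to place pivot at position 2: [6, 8, 16, 29, 19, 27, 19, 17, 33]
Pivot position: 2

After partitioning with pivot 16, the array becomes [6, 8, 16, 29, 19, 27, 19, 17, 33]. The pivot is placed at index 2. All elements to the left of the pivot are <= 16, and all elements to the right are > 16.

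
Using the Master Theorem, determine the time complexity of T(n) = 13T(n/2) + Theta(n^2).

Master Theorem for T(n) = 13T(n/2) + O(n^2):

a = 13, b = 2, c = 2
log_b(a) = log_2(13) = 3.7004

Case 1: c = 2 < log_2(13) = 3.7004
T(n) = O(n^(log_2 13))

For T(n) = 13T(n/2) + O(n^2): log_2(13) = 3.7004. This is Case 1 of the Master Theorem (c < log_b(a), work dominated by leaves), giving O(n^(log_2 13)).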